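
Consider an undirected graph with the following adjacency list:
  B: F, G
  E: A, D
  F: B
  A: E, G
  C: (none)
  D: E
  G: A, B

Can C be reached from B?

No

Explore from B.
Distance 1: reach F, G.
Distance 2: reach A.
Distance 3: reach E.
Distance 4: reach D.
The search is exhausted without reaching C; it lies in a different component.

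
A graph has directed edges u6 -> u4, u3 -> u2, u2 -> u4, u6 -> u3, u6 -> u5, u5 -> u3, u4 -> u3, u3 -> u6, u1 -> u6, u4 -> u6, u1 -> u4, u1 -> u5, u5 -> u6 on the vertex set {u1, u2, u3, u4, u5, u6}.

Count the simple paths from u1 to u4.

8

u1→u4
u1→u5→u3→u2→u4
u1→u5→u3→u6→u4
u1→u5→u6→u3→u2→u4
u1→u5→u6→u4
u1→u6→u3→u2→u4
u1→u6→u4
u1→u6→u5→u3→u2→u4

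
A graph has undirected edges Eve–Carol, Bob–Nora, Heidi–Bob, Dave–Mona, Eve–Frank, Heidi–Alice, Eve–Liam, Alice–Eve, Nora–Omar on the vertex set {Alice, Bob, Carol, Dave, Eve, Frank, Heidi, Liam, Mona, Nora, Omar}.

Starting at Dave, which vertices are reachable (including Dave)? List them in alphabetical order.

Dave, Mona

Start at Dave.
Its neighbours: Mona.
Nothing further is reachable.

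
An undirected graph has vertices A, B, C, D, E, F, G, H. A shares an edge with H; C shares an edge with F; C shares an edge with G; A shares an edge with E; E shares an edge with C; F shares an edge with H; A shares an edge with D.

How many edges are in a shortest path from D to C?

3

Distance 0: D.
Distance 1: A.
Distance 2: E, H.
Distance 3: C, F — contains C.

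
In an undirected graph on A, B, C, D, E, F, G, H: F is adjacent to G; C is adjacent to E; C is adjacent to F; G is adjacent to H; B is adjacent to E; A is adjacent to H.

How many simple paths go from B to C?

1

B–E–C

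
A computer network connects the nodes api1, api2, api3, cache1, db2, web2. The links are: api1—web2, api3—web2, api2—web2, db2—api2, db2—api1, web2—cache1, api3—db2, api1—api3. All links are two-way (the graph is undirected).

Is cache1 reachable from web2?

Explore from web2.
Distance 1: reach api1, api2, api3, cache1.
Found cache1.

Yes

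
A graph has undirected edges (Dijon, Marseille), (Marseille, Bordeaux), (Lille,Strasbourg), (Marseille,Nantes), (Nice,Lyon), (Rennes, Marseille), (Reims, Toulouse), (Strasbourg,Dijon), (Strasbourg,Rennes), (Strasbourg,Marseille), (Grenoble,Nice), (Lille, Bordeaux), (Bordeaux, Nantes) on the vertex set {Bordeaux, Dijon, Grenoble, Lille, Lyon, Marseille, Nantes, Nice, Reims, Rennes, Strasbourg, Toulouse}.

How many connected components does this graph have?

From Bordeaux: component {Bordeaux, Dijon, Lille, Marseille, Nantes, Rennes, Strasbourg}.
From Grenoble: component {Grenoble, Lyon, Nice}.
From Reims: component {Reims, Toulouse}.
That's 3 components.

3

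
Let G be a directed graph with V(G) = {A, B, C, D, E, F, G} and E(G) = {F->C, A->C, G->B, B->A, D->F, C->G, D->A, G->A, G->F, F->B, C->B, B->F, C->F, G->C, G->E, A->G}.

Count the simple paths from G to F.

7

G→A→C→B→F
G→A→C→F
G→B→A→C→F
G→B→F
G→C→B→F
G→C→F
G→F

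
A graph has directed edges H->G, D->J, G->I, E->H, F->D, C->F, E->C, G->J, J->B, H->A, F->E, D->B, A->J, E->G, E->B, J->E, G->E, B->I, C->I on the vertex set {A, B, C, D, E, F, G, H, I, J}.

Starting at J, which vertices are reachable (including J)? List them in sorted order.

Start at J.
Its neighbours: B, E.
Then their neighbours: C, G, H, I.
Then next layer: A, F.
Then next layer: D.
Every vertex is now reached.

A, B, C, D, E, F, G, H, I, J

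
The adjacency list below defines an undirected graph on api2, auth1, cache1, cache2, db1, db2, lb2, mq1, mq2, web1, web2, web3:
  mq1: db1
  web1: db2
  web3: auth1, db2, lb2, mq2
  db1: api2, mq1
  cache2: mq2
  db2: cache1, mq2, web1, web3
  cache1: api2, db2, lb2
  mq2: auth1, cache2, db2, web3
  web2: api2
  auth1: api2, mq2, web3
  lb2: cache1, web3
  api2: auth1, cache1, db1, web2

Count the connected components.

From api2: component {api2, auth1, cache1, cache2, db1, db2, lb2, mq1, mq2, web1, web2, web3}.
That's 1 component.

1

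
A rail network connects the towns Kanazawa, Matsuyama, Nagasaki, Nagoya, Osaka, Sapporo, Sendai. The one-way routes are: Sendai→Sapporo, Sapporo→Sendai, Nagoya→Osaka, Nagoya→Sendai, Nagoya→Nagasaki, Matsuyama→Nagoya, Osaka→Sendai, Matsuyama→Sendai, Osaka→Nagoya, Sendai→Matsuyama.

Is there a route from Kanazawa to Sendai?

Kanazawa has no outgoing edges, so nothing is reachable from it.

No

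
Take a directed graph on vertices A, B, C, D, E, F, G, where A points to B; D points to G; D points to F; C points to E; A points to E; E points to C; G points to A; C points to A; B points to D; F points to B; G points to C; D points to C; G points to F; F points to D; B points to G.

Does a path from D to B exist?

Yes

Explore from D.
Distance 1: reach C, F, G.
Distance 2: reach A, B, E.
Found B.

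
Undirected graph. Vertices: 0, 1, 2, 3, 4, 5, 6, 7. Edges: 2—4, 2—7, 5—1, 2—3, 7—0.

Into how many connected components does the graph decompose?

3

From 0: component {0, 2, 3, 4, 7}.
From 1: component {1, 5}.
From 6: component {6}.
That's 3 components.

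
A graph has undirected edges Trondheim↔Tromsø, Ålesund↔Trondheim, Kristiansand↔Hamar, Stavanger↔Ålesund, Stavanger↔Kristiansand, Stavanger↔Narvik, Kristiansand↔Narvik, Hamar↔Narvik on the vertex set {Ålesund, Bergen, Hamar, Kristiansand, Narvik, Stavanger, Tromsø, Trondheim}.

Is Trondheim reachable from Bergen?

No

Bergen has no edges, so nothing is reachable from it.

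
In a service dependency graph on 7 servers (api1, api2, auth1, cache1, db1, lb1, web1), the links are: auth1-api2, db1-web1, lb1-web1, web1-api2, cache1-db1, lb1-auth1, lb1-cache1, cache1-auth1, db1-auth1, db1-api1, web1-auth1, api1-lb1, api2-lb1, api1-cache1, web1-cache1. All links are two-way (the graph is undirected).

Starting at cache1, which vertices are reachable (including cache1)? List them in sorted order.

api1, api2, auth1, cache1, db1, lb1, web1

Start at cache1.
Its neighbours: api1, auth1, db1, lb1, web1.
Then their neighbours: api2.
Every vertex is now reached.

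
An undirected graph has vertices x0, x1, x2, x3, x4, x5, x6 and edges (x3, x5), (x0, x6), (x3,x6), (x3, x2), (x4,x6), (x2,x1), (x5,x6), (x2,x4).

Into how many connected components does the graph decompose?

From x0: component {x0, x1, x2, x3, x4, x5, x6}.
That's 1 component.

1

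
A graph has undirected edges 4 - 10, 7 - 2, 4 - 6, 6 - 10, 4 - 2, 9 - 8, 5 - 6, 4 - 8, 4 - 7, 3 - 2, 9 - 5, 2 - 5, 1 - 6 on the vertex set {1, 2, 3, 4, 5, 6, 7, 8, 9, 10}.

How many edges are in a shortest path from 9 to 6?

2

Distance 0: 9.
Distance 1: 5, 8.
Distance 2: 2, 4, 6 — contains 6.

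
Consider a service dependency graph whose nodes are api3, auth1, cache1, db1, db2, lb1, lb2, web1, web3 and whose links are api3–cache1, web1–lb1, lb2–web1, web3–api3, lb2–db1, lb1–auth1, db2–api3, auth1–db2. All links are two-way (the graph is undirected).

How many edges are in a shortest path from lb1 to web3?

4

Distance 0: lb1.
Distance 1: auth1, web1.
Distance 2: db2, lb2.
Distance 3: api3, db1.
Distance 4: cache1, web3 — contains web3.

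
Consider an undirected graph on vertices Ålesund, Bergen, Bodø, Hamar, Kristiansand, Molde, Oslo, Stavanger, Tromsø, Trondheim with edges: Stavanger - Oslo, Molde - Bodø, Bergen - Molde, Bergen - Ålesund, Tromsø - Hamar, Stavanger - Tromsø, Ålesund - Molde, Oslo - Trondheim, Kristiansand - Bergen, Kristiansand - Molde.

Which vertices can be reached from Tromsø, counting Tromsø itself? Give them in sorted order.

Start at Tromsø.
Its neighbours: Hamar, Stavanger.
Then their neighbours: Oslo.
Then next layer: Trondheim.
Nothing further is reachable.

Hamar, Oslo, Stavanger, Tromsø, Trondheim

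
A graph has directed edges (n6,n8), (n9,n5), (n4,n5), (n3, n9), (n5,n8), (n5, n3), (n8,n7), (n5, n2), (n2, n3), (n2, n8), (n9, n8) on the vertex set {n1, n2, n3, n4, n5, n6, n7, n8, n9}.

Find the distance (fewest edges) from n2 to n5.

Distance 0: n2.
Distance 1: n3, n8.
Distance 2: n7, n9.
Distance 3: n5 — contains n5.

3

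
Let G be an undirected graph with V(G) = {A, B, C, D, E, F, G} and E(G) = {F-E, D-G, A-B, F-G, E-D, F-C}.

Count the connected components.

2

From A: component {A, B}.
From C: component {C, D, E, F, G}.
That's 2 components.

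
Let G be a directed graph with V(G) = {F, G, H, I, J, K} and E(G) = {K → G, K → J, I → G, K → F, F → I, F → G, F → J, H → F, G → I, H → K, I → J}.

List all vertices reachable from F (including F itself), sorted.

F, G, I, J

Start at F.
Its neighbours: G, I, J.
Nothing further is reachable.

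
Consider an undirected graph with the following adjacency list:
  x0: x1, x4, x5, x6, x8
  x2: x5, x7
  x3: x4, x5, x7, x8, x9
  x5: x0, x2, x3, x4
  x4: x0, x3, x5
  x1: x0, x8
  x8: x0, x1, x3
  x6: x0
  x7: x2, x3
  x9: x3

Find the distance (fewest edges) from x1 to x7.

Distance 0: x1.
Distance 1: x0, x8.
Distance 2: x3, x4, x5, x6.
Distance 3: x2, x7, x9 — contains x7.

3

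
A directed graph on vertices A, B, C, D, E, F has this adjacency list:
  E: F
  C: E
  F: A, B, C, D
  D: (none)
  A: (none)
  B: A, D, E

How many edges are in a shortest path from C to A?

Distance 0: C.
Distance 1: E.
Distance 2: F.
Distance 3: A, B, D — contains A.

3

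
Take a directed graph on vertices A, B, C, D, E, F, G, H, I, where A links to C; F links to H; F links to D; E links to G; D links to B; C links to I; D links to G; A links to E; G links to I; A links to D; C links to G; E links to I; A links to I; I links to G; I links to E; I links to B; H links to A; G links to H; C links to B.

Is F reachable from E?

No

Explore from E.
Distance 1: reach G, I.
Distance 2: reach B, H.
Distance 3: reach A.
Distance 4: reach C, D.
The search from E is exhausted; no directed path reaches F.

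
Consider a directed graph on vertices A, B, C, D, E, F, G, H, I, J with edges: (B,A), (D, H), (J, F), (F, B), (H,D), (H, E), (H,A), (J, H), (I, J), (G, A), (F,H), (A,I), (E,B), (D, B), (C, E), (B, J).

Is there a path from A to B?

Explore from A.
Distance 1: reach I.
Distance 2: reach J.
Distance 3: reach F, H.
Distance 4: reach B, D, E.
Found B.

Yes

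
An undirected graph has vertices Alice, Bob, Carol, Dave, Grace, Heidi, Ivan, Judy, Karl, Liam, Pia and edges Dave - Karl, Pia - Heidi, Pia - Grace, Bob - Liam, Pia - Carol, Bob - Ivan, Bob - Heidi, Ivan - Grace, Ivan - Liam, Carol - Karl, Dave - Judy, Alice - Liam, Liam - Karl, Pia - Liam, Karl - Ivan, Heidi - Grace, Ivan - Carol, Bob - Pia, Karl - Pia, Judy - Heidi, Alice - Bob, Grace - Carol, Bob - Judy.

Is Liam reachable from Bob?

Explore from Bob.
Distance 1: reach Alice, Heidi, Ivan, Judy, Liam, Pia.
Found Liam.

Yes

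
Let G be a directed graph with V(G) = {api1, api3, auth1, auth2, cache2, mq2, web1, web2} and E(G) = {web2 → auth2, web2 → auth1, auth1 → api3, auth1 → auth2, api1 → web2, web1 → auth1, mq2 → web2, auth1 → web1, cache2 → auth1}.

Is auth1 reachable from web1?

Yes

Explore from web1.
Distance 1: reach auth1.
Found auth1.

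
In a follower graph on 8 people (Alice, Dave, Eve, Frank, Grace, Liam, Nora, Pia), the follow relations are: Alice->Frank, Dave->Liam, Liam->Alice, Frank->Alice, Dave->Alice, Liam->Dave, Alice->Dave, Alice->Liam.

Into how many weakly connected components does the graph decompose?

From Alice: component {Alice, Dave, Frank, Liam}.
From Eve: component {Eve}.
From Grace: component {Grace}.
From Nora: component {Nora}.
From Pia: component {Pia}.
That's 5 components.

5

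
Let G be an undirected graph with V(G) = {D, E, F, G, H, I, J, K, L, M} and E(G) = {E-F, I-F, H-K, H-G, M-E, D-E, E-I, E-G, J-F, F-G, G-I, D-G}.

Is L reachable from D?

No

Explore from D.
Distance 1: reach E, G.
Distance 2: reach F, H, I, M.
Distance 3: reach J, K.
The search is exhausted without reaching L; it lies in a different component.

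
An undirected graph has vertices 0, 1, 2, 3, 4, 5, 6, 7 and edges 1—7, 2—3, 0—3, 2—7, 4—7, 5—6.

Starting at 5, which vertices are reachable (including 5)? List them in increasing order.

5, 6

Start at 5.
Its neighbours: 6.
Nothing further is reachable.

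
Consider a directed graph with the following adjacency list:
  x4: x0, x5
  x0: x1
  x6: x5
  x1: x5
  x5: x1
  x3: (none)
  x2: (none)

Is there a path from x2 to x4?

No

x2 has no outgoing edges, so nothing is reachable from it.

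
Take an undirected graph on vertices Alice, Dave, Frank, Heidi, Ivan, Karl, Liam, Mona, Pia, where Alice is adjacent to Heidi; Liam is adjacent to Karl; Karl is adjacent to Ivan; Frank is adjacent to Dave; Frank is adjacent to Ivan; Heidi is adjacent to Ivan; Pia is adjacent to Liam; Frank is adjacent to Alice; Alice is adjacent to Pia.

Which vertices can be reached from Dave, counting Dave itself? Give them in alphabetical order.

Start at Dave.
Its neighbours: Frank.
Then their neighbours: Alice, Ivan.
Then next layer: Heidi, Karl, Pia.
Then next layer: Liam.
Nothing further is reachable.

Alice, Dave, Frank, Heidi, Ivan, Karl, Liam, Pia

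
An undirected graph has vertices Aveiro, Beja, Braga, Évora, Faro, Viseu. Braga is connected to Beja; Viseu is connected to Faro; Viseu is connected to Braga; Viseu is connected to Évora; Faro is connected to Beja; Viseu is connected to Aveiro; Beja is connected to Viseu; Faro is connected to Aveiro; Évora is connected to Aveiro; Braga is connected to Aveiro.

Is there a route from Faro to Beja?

Yes

Explore from Faro.
Distance 1: reach Aveiro, Beja, Viseu.
Found Beja.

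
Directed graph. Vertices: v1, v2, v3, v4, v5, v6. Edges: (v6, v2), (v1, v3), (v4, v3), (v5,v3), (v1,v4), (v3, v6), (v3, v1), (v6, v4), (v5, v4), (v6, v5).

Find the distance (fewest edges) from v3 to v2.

Distance 0: v3.
Distance 1: v1, v6.
Distance 2: v2, v4, v5 — contains v2.

2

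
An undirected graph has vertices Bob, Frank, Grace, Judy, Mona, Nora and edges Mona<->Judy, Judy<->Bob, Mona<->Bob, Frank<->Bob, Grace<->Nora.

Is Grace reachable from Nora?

Yes

Explore from Nora.
Distance 1: reach Grace.
Found Grace.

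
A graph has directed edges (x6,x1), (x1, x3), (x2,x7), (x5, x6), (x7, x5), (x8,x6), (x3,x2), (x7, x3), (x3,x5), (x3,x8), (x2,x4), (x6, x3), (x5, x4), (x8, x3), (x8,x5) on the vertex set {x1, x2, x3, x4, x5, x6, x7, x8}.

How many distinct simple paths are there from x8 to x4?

x8→x3→x2→x4
x8→x3→x2→x7→x5→x4
x8→x3→x5→x4
x8→x5→x4
x8→x5→x6→x1→x3→x2→x4
x8→x5→x6→x3→x2→x4
x8→x6→x1→x3→x2→x4
x8→x6→x1→x3→x2→x7→x5→x4
x8→x6→x1→x3→x5→x4
x8→x6→x3→x2→x4
x8→x6→x3→x2→x7→x5→x4
x8→x6→x3→x5→x4

12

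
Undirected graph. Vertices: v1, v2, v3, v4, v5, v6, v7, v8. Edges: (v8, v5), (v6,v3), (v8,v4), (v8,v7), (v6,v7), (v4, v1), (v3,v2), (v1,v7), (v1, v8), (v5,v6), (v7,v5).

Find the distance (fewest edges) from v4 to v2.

5

Distance 0: v4.
Distance 1: v1, v8.
Distance 2: v5, v7.
Distance 3: v6.
Distance 4: v3.
Distance 5: v2 — contains v2.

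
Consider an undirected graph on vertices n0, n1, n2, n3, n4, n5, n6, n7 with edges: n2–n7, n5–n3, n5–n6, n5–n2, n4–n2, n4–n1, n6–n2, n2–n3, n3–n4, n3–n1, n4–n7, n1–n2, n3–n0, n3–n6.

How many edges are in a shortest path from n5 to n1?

Distance 0: n5.
Distance 1: n2, n3, n6.
Distance 2: n0, n1, n4, n7 — contains n1.

2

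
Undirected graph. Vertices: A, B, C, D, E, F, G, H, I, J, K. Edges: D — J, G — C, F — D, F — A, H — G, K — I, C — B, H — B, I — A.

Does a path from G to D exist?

No

Explore from G.
Distance 1: reach C, H.
Distance 2: reach B.
The search is exhausted without reaching D; it lies in a different component.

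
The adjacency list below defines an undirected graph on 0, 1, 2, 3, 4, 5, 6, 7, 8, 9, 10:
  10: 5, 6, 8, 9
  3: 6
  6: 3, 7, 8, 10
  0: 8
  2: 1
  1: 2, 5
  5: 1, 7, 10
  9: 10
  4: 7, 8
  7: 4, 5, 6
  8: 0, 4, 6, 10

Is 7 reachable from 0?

Explore from 0.
Distance 1: reach 8.
Distance 2: reach 4, 6, 10.
Distance 3: reach 3, 5, 7, 9.
Found 7.

Yes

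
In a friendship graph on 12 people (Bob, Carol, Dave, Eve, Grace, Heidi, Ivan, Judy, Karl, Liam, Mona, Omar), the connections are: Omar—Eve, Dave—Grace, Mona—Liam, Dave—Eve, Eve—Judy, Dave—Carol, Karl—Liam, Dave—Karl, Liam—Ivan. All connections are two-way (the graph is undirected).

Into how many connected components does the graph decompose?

From Bob: component {Bob}.
From Carol: component {Carol, Dave, Eve, Grace, Ivan, Judy, Karl, Liam, Mona, Omar}.
From Heidi: component {Heidi}.
That's 3 components.

3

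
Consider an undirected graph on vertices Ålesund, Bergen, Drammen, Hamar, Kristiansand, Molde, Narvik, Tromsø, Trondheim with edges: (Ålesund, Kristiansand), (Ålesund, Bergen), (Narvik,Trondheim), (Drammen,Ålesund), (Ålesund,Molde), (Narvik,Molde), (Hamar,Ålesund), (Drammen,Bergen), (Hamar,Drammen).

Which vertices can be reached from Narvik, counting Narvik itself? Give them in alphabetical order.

Ålesund, Bergen, Drammen, Hamar, Kristiansand, Molde, Narvik, Trondheim

Start at Narvik.
Its neighbours: Molde, Trondheim.
Then their neighbours: Ålesund.
Then next layer: Bergen, Drammen, Hamar, Kristiansand.
Nothing further is reachable.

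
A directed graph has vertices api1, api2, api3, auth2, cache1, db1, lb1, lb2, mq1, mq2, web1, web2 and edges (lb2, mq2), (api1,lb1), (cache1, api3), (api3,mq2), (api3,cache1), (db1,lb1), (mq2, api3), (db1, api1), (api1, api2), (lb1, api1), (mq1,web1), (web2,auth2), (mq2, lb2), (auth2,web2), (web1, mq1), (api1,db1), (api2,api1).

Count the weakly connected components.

From api1: component {api1, api2, db1, lb1}.
From api3: component {api3, cache1, lb2, mq2}.
From auth2: component {auth2, web2}.
From mq1: component {mq1, web1}.
That's 4 components.

4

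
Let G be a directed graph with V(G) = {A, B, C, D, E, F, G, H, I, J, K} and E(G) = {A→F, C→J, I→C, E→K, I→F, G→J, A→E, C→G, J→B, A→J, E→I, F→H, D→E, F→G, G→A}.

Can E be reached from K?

No

K has no outgoing edges, so nothing is reachable from it.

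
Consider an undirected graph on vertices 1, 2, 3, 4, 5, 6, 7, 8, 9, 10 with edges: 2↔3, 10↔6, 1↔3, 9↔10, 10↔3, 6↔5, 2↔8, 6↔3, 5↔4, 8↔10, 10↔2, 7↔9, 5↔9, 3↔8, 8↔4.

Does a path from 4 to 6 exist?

Yes

Explore from 4.
Distance 1: reach 5, 8.
Distance 2: reach 2, 3, 6, 9, 10.
Found 6.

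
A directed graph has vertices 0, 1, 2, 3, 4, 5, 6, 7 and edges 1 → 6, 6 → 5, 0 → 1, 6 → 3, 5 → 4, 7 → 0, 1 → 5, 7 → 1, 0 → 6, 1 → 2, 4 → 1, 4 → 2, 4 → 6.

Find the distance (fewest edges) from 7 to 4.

Distance 0: 7.
Distance 1: 0, 1.
Distance 2: 2, 5, 6.
Distance 3: 3, 4 — contains 4.

3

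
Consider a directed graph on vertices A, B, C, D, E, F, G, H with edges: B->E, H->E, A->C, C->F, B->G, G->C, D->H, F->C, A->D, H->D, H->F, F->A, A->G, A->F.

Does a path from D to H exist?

Yes

Explore from D.
Distance 1: reach H.
Found H.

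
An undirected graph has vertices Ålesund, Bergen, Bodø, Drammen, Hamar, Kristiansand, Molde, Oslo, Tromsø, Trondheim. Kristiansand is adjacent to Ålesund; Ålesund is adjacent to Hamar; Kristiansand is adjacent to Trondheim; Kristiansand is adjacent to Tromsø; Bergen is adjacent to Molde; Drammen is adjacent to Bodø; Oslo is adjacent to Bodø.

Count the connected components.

From Ålesund: component {Ålesund, Hamar, Kristiansand, Tromsø, Trondheim}.
From Bergen: component {Bergen, Molde}.
From Bodø: component {Bodø, Drammen, Oslo}.
That's 3 components.

3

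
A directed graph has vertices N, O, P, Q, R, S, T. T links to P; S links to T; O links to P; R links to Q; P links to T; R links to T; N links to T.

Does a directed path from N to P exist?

Yes

Explore from N.
Distance 1: reach T.
Distance 2: reach P.
Found P.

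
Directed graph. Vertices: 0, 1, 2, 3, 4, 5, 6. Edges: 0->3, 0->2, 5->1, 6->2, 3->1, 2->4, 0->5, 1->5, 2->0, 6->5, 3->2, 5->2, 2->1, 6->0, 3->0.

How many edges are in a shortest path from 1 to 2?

Distance 0: 1.
Distance 1: 5.
Distance 2: 2 — contains 2.

2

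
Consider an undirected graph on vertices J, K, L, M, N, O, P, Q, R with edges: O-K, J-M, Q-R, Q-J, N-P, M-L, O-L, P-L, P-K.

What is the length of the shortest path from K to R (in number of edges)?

6

Distance 0: K.
Distance 1: O, P.
Distance 2: L, N.
Distance 3: M.
Distance 4: J.
Distance 5: Q.
Distance 6: R — contains R.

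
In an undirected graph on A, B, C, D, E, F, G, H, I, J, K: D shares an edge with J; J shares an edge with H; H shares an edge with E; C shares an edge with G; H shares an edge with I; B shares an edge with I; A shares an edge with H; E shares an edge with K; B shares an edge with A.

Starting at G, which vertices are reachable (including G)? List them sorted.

C, G

Start at G.
Its neighbours: C.
Nothing further is reachable.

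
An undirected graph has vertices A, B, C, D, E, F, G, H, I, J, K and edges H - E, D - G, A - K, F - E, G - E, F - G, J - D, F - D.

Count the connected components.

From A: component {A, K}.
From B: component {B}.
From C: component {C}.
From D: component {D, E, F, G, H, J}.
From I: component {I}.
That's 5 components.

5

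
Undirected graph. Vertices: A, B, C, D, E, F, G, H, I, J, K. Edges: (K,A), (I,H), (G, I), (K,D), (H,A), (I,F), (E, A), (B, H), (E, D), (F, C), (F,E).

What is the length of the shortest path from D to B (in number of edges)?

4

Distance 0: D.
Distance 1: E, K.
Distance 2: A, F.
Distance 3: C, H, I.
Distance 4: B, G — contains B.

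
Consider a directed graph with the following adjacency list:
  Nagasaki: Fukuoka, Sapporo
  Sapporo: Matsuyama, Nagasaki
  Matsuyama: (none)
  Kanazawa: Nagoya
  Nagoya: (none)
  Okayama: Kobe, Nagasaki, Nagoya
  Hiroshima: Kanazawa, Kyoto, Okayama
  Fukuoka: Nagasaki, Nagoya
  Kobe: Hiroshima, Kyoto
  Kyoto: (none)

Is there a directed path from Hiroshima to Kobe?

Explore from Hiroshima.
Distance 1: reach Kanazawa, Kyoto, Okayama.
Distance 2: reach Kobe, Nagasaki, Nagoya.
Found Kobe.

Yes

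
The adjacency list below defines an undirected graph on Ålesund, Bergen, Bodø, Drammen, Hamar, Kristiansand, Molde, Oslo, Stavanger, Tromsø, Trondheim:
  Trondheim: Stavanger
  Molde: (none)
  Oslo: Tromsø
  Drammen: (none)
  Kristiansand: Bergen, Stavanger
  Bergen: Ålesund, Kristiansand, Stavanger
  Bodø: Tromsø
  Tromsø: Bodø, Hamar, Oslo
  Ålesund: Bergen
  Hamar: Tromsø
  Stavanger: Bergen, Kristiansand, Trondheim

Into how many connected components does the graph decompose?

4

From Ålesund: component {Ålesund, Bergen, Kristiansand, Stavanger, Trondheim}.
From Bodø: component {Bodø, Hamar, Oslo, Tromsø}.
From Drammen: component {Drammen}.
From Molde: component {Molde}.
That's 4 components.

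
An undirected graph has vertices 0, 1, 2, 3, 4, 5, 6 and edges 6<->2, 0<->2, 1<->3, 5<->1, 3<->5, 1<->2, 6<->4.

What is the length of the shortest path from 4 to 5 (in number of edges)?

Distance 0: 4.
Distance 1: 6.
Distance 2: 2.
Distance 3: 0, 1.
Distance 4: 3, 5 — contains 5.

4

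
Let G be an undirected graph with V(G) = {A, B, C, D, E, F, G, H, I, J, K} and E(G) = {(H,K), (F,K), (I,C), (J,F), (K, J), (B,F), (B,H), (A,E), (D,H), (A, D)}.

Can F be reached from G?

No

G has no edges, so nothing is reachable from it.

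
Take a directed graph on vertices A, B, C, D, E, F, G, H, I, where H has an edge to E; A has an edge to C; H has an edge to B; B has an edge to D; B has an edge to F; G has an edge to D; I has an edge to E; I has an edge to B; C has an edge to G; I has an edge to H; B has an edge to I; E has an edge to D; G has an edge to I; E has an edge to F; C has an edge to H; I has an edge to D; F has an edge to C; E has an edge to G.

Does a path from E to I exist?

Explore from E.
Distance 1: reach D, F, G.
Distance 2: reach C, I.
Found I.

Yes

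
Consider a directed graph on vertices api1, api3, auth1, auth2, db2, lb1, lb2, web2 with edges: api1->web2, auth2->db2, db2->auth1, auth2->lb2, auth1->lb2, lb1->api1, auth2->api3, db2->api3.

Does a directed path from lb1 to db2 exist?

No

Explore from lb1.
Distance 1: reach api1.
Distance 2: reach web2.
The search from lb1 is exhausted; no directed path reaches db2.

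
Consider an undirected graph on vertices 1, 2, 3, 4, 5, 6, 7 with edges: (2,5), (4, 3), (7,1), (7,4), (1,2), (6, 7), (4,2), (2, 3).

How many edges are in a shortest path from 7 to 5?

Distance 0: 7.
Distance 1: 1, 4, 6.
Distance 2: 2, 3.
Distance 3: 5 — contains 5.

3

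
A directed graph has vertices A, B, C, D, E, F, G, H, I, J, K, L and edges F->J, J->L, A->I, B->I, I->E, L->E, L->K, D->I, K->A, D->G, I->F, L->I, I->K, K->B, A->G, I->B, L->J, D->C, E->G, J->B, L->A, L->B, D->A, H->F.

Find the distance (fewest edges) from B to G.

3

Distance 0: B.
Distance 1: I.
Distance 2: E, F, K.
Distance 3: A, G, J — contains G.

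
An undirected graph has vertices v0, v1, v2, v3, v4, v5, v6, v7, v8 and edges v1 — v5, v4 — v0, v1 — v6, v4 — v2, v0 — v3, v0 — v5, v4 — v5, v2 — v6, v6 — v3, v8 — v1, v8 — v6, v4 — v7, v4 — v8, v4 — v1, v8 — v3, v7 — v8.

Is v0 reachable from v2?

Explore from v2.
Distance 1: reach v4, v6.
Distance 2: reach v0, v1, v3, v5, v7, v8.
Found v0.

Yes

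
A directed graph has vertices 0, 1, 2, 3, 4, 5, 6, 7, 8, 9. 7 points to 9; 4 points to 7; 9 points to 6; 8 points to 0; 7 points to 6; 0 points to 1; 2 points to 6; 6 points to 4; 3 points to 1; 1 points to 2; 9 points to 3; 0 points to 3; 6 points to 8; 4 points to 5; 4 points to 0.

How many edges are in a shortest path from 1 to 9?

5

Distance 0: 1.
Distance 1: 2.
Distance 2: 6.
Distance 3: 4, 8.
Distance 4: 0, 5, 7.
Distance 5: 3, 9 — contains 9.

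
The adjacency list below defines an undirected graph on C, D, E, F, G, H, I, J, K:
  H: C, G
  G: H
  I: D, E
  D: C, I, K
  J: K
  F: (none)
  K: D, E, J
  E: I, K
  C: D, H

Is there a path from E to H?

Yes

Explore from E.
Distance 1: reach I, K.
Distance 2: reach D, J.
Distance 3: reach C.
Distance 4: reach H.
Found H.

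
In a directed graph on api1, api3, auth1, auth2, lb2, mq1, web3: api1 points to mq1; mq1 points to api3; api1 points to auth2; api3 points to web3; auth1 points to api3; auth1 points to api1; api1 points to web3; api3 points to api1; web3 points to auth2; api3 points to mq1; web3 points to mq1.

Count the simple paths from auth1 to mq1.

auth1→api1→mq1
auth1→api1→web3→mq1
auth1→api3→api1→mq1
auth1→api3→api1→web3→mq1
auth1→api3→mq1
auth1→api3→web3→mq1

6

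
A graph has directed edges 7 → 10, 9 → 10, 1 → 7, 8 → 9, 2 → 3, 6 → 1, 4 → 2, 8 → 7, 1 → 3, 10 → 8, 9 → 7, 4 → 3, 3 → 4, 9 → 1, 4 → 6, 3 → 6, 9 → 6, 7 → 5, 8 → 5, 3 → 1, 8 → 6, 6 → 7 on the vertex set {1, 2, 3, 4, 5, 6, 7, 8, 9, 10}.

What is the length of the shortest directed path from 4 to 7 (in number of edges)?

2

Distance 0: 4.
Distance 1: 2, 3, 6.
Distance 2: 1, 7 — contains 7.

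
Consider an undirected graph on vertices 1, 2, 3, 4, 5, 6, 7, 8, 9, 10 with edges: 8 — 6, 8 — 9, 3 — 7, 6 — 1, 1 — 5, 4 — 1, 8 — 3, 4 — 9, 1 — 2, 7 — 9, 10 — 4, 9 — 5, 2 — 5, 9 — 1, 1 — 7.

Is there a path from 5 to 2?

Yes

Explore from 5.
Distance 1: reach 1, 2, 9.
Found 2.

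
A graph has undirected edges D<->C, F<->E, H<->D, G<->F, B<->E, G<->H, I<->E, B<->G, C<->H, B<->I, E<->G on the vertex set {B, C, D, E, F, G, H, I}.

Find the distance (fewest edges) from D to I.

Distance 0: D.
Distance 1: C, H.
Distance 2: G.
Distance 3: B, E, F.
Distance 4: I — contains I.

4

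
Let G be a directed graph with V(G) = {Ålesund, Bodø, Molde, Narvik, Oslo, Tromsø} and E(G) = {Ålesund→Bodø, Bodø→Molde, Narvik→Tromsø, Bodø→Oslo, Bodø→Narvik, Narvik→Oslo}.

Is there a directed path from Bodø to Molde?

Yes

Explore from Bodø.
Distance 1: reach Molde, Narvik, Oslo.
Found Molde.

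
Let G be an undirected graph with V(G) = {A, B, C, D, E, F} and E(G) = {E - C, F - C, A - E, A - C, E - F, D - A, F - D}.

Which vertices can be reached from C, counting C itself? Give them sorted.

A, C, D, E, F

Start at C.
Its neighbours: A, E, F.
Then their neighbours: D.
Nothing further is reachable.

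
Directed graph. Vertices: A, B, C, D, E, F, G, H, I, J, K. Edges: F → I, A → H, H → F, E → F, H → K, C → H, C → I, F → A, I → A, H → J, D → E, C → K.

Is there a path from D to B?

No

Explore from D.
Distance 1: reach E.
Distance 2: reach F.
Distance 3: reach A, I.
Distance 4: reach H.
Distance 5: reach J, K.
The search from D is exhausted; no directed path reaches B.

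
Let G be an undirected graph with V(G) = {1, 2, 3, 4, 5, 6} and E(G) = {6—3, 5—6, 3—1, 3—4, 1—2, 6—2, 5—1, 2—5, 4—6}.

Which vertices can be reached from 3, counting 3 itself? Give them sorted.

Start at 3.
Its neighbours: 1, 4, 6.
Then their neighbours: 2, 5.
Every vertex is now reached.

1, 2, 3, 4, 5, 6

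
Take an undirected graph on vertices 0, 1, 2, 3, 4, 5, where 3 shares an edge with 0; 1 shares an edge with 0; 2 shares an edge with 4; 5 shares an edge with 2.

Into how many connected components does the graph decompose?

From 0: component {0, 1, 3}.
From 2: component {2, 4, 5}.
That's 2 components.

2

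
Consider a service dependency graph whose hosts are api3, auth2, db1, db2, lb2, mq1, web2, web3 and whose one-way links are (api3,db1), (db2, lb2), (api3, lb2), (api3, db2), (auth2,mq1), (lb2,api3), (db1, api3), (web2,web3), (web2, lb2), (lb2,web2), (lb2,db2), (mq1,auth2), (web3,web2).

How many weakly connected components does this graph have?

2

From api3: component {api3, db1, db2, lb2, web2, web3}.
From auth2: component {auth2, mq1}.
That's 2 components.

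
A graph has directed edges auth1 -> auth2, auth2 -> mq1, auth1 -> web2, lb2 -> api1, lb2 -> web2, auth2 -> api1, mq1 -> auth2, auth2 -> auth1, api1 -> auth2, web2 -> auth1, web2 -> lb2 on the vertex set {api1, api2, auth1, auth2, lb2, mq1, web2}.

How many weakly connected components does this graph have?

2

From api1: component {api1, auth1, auth2, lb2, mq1, web2}.
From api2: component {api2}.
That's 2 components.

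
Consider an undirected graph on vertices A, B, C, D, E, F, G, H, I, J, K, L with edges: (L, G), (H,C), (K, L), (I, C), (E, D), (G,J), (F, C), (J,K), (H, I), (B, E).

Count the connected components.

From A: component {A}.
From B: component {B, D, E}.
From C: component {C, F, H, I}.
From G: component {G, J, K, L}.
That's 4 components.

4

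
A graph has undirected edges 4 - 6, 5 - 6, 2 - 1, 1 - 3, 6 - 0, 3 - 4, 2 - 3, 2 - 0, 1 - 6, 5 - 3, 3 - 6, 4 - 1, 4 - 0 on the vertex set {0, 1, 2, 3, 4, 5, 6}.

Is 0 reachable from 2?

Yes

Explore from 2.
Distance 1: reach 0, 1, 3.
Found 0.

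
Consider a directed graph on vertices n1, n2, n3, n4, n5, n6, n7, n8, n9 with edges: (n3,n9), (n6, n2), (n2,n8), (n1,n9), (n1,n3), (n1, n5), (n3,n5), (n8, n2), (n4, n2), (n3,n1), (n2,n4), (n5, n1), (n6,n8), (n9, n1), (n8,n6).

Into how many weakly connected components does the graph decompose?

From n1: component {n1, n3, n5, n9}.
From n2: component {n2, n4, n6, n8}.
From n7: component {n7}.
That's 3 components.

3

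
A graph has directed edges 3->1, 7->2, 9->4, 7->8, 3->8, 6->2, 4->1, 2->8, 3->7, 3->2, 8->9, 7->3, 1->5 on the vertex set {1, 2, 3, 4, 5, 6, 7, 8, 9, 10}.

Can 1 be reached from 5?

No

5 has no outgoing edges, so nothing is reachable from it.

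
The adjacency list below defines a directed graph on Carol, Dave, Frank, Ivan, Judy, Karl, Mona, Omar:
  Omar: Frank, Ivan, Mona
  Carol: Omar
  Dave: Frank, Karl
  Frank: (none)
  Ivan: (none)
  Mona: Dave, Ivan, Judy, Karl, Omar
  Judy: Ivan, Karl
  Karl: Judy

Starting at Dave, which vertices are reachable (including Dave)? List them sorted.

Dave, Frank, Ivan, Judy, Karl

Start at Dave.
Its neighbours: Frank, Karl.
Then their neighbours: Judy.
Then next layer: Ivan.
Nothing further is reachable.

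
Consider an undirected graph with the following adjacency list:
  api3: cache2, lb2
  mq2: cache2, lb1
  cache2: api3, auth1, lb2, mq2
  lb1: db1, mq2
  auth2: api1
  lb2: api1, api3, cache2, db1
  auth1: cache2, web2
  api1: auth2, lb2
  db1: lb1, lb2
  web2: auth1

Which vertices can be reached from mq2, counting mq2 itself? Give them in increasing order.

api1, api3, auth1, auth2, cache2, db1, lb1, lb2, mq2, web2

Start at mq2.
Its neighbours: cache2, lb1.
Then their neighbours: api3, auth1, db1, lb2.
Then next layer: api1, web2.
Then next layer: auth2.
Every vertex is now reached.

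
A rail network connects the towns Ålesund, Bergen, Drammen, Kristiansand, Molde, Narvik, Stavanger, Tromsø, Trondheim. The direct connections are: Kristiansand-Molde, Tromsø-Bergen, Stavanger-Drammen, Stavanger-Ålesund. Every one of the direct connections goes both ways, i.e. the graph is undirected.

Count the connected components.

5

From Ålesund: component {Ålesund, Drammen, Stavanger}.
From Bergen: component {Bergen, Tromsø}.
From Kristiansand: component {Kristiansand, Molde}.
From Narvik: component {Narvik}.
From Trondheim: component {Trondheim}.
That's 5 components.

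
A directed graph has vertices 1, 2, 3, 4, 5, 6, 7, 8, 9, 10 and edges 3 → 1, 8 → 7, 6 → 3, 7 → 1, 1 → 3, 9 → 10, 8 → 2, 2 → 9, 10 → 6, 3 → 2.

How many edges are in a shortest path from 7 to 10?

Distance 0: 7.
Distance 1: 1.
Distance 2: 3.
Distance 3: 2.
Distance 4: 9.
Distance 5: 10 — contains 10.

5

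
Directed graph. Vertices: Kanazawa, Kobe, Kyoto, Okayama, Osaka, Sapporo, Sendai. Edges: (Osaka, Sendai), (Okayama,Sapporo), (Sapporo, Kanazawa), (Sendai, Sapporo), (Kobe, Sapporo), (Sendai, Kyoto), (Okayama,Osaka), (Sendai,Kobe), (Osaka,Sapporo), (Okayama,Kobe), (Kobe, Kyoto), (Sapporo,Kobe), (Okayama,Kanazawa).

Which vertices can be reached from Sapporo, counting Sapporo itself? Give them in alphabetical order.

Kanazawa, Kobe, Kyoto, Sapporo

Start at Sapporo.
Its neighbours: Kanazawa, Kobe.
Then their neighbours: Kyoto.
Nothing further is reachable.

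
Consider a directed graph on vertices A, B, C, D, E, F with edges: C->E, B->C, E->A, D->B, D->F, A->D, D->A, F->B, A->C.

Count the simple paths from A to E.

A→C→E
A→D→B→C→E
A→D→F→B→C→E

3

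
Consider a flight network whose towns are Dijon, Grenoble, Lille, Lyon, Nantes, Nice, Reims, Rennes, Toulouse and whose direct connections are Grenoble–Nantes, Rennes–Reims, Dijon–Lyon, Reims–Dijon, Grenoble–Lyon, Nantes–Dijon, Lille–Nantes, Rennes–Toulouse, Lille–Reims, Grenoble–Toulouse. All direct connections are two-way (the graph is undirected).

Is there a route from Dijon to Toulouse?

Explore from Dijon.
Distance 1: reach Lyon, Nantes, Reims.
Distance 2: reach Grenoble, Lille, Rennes.
Distance 3: reach Toulouse.
Found Toulouse.

Yes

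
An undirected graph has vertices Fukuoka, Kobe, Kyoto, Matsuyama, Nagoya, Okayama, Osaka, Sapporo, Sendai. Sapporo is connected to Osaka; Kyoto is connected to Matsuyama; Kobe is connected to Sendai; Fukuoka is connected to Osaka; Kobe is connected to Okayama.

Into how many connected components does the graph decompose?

4

From Fukuoka: component {Fukuoka, Osaka, Sapporo}.
From Kobe: component {Kobe, Okayama, Sendai}.
From Kyoto: component {Kyoto, Matsuyama}.
From Nagoya: component {Nagoya}.
That's 4 components.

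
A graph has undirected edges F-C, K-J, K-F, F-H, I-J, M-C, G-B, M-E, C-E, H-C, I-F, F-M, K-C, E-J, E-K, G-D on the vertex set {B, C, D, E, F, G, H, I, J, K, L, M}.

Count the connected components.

From B: component {B, D, G}.
From C: component {C, E, F, H, I, J, K, M}.
From L: component {L}.
That's 3 components.

3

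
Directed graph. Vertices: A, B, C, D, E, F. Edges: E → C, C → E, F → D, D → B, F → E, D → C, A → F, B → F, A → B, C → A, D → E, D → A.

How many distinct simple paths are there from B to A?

4

B→F→D→A
B→F→D→C→A
B→F→D→E→C→A
B→F→E→C→A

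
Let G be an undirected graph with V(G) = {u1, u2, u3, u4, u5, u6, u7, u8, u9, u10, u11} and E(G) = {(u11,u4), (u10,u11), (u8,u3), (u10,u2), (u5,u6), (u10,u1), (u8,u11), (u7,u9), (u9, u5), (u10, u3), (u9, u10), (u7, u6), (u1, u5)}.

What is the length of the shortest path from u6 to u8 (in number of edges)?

5

Distance 0: u6.
Distance 1: u5, u7.
Distance 2: u1, u9.
Distance 3: u10.
Distance 4: u2, u3, u11.
Distance 5: u4, u8 — contains u8.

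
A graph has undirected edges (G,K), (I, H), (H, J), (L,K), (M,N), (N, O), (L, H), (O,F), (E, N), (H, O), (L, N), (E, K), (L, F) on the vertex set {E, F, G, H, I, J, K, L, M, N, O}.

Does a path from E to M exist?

Explore from E.
Distance 1: reach K, N.
Distance 2: reach G, L, M, O.
Found M.

Yes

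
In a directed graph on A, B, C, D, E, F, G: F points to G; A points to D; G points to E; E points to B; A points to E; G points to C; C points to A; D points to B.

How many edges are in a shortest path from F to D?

4

Distance 0: F.
Distance 1: G.
Distance 2: C, E.
Distance 3: A, B.
Distance 4: D — contains D.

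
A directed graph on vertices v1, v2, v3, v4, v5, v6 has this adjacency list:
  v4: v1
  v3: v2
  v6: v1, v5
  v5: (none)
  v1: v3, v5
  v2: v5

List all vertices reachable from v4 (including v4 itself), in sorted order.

Start at v4.
Its neighbours: v1.
Then their neighbours: v3, v5.
Then next layer: v2.
Nothing further is reachable.

v1, v2, v3, v4, v5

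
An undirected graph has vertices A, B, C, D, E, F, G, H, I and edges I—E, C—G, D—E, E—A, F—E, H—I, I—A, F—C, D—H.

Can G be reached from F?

Yes

Explore from F.
Distance 1: reach C, E.
Distance 2: reach A, D, G, I.
Found G.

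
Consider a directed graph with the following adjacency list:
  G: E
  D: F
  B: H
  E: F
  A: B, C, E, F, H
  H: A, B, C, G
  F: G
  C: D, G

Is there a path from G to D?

Explore from G.
Distance 1: reach E.
Distance 2: reach F.
The search from G is exhausted; no directed path reaches D.

No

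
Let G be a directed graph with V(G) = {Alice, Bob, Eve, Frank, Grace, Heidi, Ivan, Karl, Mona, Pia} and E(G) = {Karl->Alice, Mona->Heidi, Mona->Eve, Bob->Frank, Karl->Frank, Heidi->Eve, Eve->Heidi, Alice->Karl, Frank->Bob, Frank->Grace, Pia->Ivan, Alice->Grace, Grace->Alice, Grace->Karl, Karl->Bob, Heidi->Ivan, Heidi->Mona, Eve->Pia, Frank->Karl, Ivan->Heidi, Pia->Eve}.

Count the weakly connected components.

2

From Alice: component {Alice, Bob, Frank, Grace, Karl}.
From Eve: component {Eve, Heidi, Ivan, Mona, Pia}.
That's 2 components.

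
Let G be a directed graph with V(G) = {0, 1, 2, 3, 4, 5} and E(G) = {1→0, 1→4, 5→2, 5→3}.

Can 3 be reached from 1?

No

Explore from 1.
Distance 1: reach 0, 4.
The search from 1 is exhausted; no directed path reaches 3.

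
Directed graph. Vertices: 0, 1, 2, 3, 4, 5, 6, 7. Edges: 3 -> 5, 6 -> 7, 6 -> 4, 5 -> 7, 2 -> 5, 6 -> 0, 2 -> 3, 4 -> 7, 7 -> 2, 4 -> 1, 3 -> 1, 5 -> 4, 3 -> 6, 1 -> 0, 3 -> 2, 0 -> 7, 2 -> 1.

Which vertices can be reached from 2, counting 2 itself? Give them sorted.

Start at 2.
Its neighbours: 1, 3, 5.
Then their neighbours: 0, 4, 6, 7.
Every vertex is now reached.

0, 1, 2, 3, 4, 5, 6, 7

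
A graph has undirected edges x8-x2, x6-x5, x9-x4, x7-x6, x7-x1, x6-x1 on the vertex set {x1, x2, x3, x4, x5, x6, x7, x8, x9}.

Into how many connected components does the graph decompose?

4

From x1: component {x1, x5, x6, x7}.
From x2: component {x2, x8}.
From x3: component {x3}.
From x4: component {x4, x9}.
That's 4 components.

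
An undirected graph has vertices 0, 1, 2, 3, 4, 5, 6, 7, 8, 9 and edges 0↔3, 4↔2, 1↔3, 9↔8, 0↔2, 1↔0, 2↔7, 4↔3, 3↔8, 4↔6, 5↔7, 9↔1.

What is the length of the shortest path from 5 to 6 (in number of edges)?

Distance 0: 5.
Distance 1: 7.
Distance 2: 2.
Distance 3: 0, 4.
Distance 4: 1, 3, 6 — contains 6.

4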